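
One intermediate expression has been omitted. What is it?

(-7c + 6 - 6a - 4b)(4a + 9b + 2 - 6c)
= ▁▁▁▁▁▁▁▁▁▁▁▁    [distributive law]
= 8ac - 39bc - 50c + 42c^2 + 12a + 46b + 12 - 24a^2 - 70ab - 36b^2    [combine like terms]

Applying distributive law to the line above:

-28ac - 63bc - 14c + 42c^2 + 24a + 54b + 12 - 36c - 24a^2 - 54ab - 12a + 36ac - 16ab - 36b^2 - 8b + 24bc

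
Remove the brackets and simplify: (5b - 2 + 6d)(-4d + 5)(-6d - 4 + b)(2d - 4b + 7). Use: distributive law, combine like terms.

-384bd^3 - 424b^2d^2 + 1136bd^2 + 38b^2d - 76bd + 80b^3d + 615b^2 - 930b - 100b^3 + 744d^3 - 1108d^2 - 564d + 280 + 288d^4

(5b - 2 + 6d)(-4d + 5)(-6d - 4 + b)(2d - 4b + 7)
= (-20bd + 25b + 8d - 10 - 24d^2 + 30d)(-6d - 4 + b)(2d - 4b + 7)    [distributive law]
= (-20bd + 25b + 38d - 10 - 24d^2)(-6d - 4 + b)(2d - 4b + 7)    [combine like terms]
= (120bd^2 + 80bd - 20b^2d - 150bd - 100b + 25b^2 - 228d^2 - 152d + 38bd + 60d + 40 - 10b + 144d^3 + 96d^2 - 24bd^2)(2d - 4b + 7)    [distributive law]
= (96bd^2 - 32bd - 20b^2d - 110b + 25b^2 - 132d^2 - 92d + 40 + 144d^3)(2d - 4b + 7)    [combine like terms]
= 192bd^3 - 384b^2d^2 + 672bd^2 - 64bd^2 + 128b^2d - 224bd - 40b^2d^2 + 80b^3d - 140b^2d - 220bd + 440b^2 - 770b + 50b^2d - 100b^3 + 175b^2 - 264d^3 + 528bd^2 - 924d^2 - 184d^2 + 368bd - 644d + 80d - 160b + 280 + 288d^4 - 576bd^3 + 1008d^3    [distributive law]
= -384bd^3 - 424b^2d^2 + 1136bd^2 + 38b^2d - 76bd + 80b^3d + 615b^2 - 930b - 100b^3 + 744d^3 - 1108d^2 - 564d + 280 + 288d^4    [combine like terms]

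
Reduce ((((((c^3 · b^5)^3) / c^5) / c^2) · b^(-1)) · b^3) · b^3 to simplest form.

b^20c^2

((((((c^3 · b^5)^3) / c^5) / c^2) · b^(-1)) · b^3) · b^3
= (((((((c^3)^3) · ((b^5)^3)) / c^5) / c^2) · b^(-1)) · b^3) · b^3    [power of a product]
= (((((c^9 · ((b^5)^3)) / c^5) / c^2) · b^(-1)) · b^3) · b^3    [power of a power]
= (((((c^9 · b^15) / c^5) / c^2) · b^(-1)) · b^3) · b^3    [power of a power]
= b^20c^2    [quotient of powers; product of powers]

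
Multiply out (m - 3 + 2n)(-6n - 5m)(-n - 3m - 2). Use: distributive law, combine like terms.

52mn² + 53m²n - 37mn + 15m³ - 35m² + 6n² - 36n - 30m + 12n³

(m - 3 + 2n)(-6n - 5m)(-n - 3m - 2)
= (-6mn - 5m² + 18n + 15m - 12n² - 10mn)(-n - 3m - 2)    [distributive law]
= (-16mn - 5m² + 18n + 15m - 12n²)(-n - 3m - 2)    [combine like terms]
= 16mn² + 48m²n + 32mn + 5m²n + 15m³ + 10m² - 18n² - 54mn - 36n - 15mn - 45m² - 30m + 12n³ + 36mn² + 24n²    [distributive law]
= 52mn² + 53m²n - 37mn + 15m³ - 35m² + 6n² - 36n - 30m + 12n³    [combine like terms]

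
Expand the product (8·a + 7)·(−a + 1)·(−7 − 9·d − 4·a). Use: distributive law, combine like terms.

(8·a + 7)·(−a + 1)·(−7 − 9·d − 4·a)
= (−8·a^2 + 8·a − 7·a + 7)·(−7 − 9·d − 4·a)    [distributive law]
= (−8·a^2 + a + 7)·(−7 − 9·d − 4·a)    [combine like terms]
= 56·a^2 + 72·a^2·d + 32·a^3 − 7·a − 9·a·d − 4·a^2 − 49 − 63·d − 28·a    [distributive law]
= 52·a^2 + 72·a^2·d + 32·a^3 − 35·a − 9·a·d − 49 − 63·d    [combine like terms]

52·a^2 + 72·a^2·d + 32·a^3 − 35·a − 9·a·d − 49 − 63·d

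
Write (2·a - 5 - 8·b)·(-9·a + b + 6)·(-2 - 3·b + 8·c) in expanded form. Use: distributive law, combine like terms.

36·a² + 54·a²·b - 144·a²·c - 319·a·b - 222·a·b² + 592·a·b·c - 114·a + 456·a·c + 196·b + 175·b² - 424·b·c + 60 - 240·c + 24·b³ - 64·b²·c

(2·a - 5 - 8·b)·(-9·a + b + 6)·(-2 - 3·b + 8·c)
= (-18·a² + 2·a·b + 12·a + 45·a - 5·b - 30 + 72·a·b - 8·b² - 48·b)·(-2 - 3·b + 8·c)    [distributive law]
= (-18·a² + 74·a·b + 57·a - 53·b - 30 - 8·b²)·(-2 - 3·b + 8·c)    [combine like terms]
= 36·a² + 54·a²·b - 144·a²·c - 148·a·b - 222·a·b² + 592·a·b·c - 114·a - 171·a·b + 456·a·c + 106·b + 159·b² - 424·b·c + 60 + 90·b - 240·c + 16·b² + 24·b³ - 64·b²·c    [distributive law]
= 36·a² + 54·a²·b - 144·a²·c - 319·a·b - 222·a·b² + 592·a·b·c - 114·a + 456·a·c + 196·b + 175·b² - 424·b·c + 60 - 240·c + 24·b³ - 64·b²·c    [combine like terms]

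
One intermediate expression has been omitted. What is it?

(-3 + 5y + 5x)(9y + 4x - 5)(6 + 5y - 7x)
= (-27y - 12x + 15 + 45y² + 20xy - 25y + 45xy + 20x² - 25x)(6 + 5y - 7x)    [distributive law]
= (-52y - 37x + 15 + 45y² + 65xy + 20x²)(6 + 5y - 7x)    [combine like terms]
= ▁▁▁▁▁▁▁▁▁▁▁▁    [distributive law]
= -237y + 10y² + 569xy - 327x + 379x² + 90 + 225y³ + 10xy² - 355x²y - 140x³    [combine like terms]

By distributive law:

-312y - 260y² + 364xy - 222x - 185xy + 259x² + 90 + 75y - 105x + 270y² + 225y³ - 315xy² + 390xy + 325xy² - 455x²y + 120x² + 100x²y - 140x³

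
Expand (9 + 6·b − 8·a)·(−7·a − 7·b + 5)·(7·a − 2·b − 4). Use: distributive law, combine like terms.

−945·a^2 − 81·a·b + 727·a + 234·b^2 + 42·b − 180 − 14·a^2·b − 322·a·b^2 + 84·b^3 + 392·a^3

(9 + 6·b − 8·a)·(−7·a − 7·b + 5)·(7·a − 2·b − 4)
= (−63·a − 63·b + 45 − 42·a·b − 42·b^2 + 30·b + 56·a^2 + 56·a·b − 40·a)·(7·a − 2·b − 4)    [distributive law]
= (−103·a − 33·b + 45 + 14·a·b − 42·b^2 + 56·a^2)·(7·a − 2·b − 4)    [combine like terms]
= −721·a^2 + 206·a·b + 412·a − 231·a·b + 66·b^2 + 132·b + 315·a − 90·b − 180 + 98·a^2·b − 28·a·b^2 − 56·a·b − 294·a·b^2 + 84·b^3 + 168·b^2 + 392·a^3 − 112·a^2·b − 224·a^2    [distributive law]
= −945·a^2 − 81·a·b + 727·a + 234·b^2 + 42·b − 180 − 14·a^2·b − 322·a·b^2 + 84·b^3 + 392·a^3    [combine like terms]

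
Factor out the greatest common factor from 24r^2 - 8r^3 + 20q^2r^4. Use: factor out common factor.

4r^2(6 - 2r + 5q^2r^2)

24r^2 - 8r^3 + 20q^2r^4
= 4(6r^2 - 2r^3 + 5q^2r^4)    [factor out 4]
= 4r^2(6 - 2r + 5q^2r^2)    [factor out r^2]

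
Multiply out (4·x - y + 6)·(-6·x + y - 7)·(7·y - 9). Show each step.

(4·x - y + 6)·(-6·x + y - 7)·(7·y - 9)
= (-24·x² + 4·x·y - 28·x + 6·x·y - y² + 7·y - 36·x + 6·y - 42)·(7·y - 9)    [distributive law]
= (-24·x² + 10·x·y - 64·x - y² + 13·y - 42)·(7·y - 9)    [combine like terms]
= -168·x²·y + 216·x² + 70·x·y² - 90·x·y - 448·x·y + 576·x - 7·y³ + 9·y² + 91·y² - 117·y - 294·y + 378    [distributive law]
= -168·x²·y + 216·x² + 70·x·y² - 538·x·y + 576·x - 7·y³ + 100·y² - 411·y + 378    [combine like terms]

-168·x²·y + 216·x² + 70·x·y² - 538·x·y + 576·x - 7·y³ + 100·y² - 411·y + 378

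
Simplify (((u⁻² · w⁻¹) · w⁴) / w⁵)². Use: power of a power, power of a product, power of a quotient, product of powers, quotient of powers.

(((u⁻² · w⁻¹) · w⁴) / w⁵)²
= (((u⁻² · w⁻¹) · w⁴)²) / ((w⁵)²)    [power of a quotient]
= (((u⁻² · w⁻¹)²) · ((w⁴)²)) / ((w⁵)²)    [power of a product]
= ((((u⁻²)²) · ((w⁻¹)²)) · ((w⁴)²)) / ((w⁵)²)    [power of a product]
= ((u⁻⁴ · ((w⁻¹)²)) · ((w⁴)²)) / ((w⁵)²)    [power of a power]
= ((u⁻⁴ · w⁻²) · ((w⁴)²)) / ((w⁵)²)    [power of a power]
= ((u⁻⁴ · w⁻²) · w⁸) / ((w⁵)²)    [power of a power]
= ((u⁻⁴ · w⁻²) · w⁸) / w¹⁰    [power of a power]
= u⁻⁴·w⁻⁴    [quotient of powers; product of powers]

u⁻⁴·w⁻⁴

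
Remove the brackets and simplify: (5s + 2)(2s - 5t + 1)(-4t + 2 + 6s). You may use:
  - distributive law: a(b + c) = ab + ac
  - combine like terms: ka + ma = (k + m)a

-190s^2t + 74s^2 + 60s^3 + 100st^2 - 146st + 30s + 40t^2 - 28t + 4

(5s + 2)(2s - 5t + 1)(-4t + 2 + 6s)
= (10s^2 - 25st + 5s + 4s - 10t + 2)(-4t + 2 + 6s)    [distributive law]
= (10s^2 - 25st + 9s - 10t + 2)(-4t + 2 + 6s)    [combine like terms]
= -40s^2t + 20s^2 + 60s^3 + 100st^2 - 50st - 150s^2t - 36st + 18s + 54s^2 + 40t^2 - 20t - 60st - 8t + 4 + 12s    [distributive law]
= -190s^2t + 74s^2 + 60s^3 + 100st^2 - 146st + 30s + 40t^2 - 28t + 4    [combine like terms]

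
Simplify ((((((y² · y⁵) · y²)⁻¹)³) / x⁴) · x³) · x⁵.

x⁴·y⁻²⁷

((((((y² · y⁵) · y²)⁻¹)³) / x⁴) · x³) · x⁵
= (((((y² · y⁵) · y²)⁻³) / x⁴) · x³) · x⁵    [power of a power]
= (((((y² · y⁵)⁻³) · ((y²)⁻³)) / x⁴) · x³) · x⁵    [power of a product]
= ((((((y²)⁻³) · ((y⁵)⁻³)) · ((y²)⁻³)) / x⁴) · x³) · x⁵    [power of a product]
= ((((y⁻⁶ · ((y⁵)⁻³)) · ((y²)⁻³)) / x⁴) · x³) · x⁵    [power of a power]
= ((((y⁻⁶ · y⁻¹⁵) · ((y²)⁻³)) / x⁴) · x³) · x⁵    [power of a power]
= (((y⁻²¹ · ((y²)⁻³)) / x⁴) · x³) · x⁵    [product of powers]
= (((y⁻²¹ · y⁻⁶) / x⁴) · x³) · x⁵    [power of a power]
= ((y⁻²⁷ / x⁴) · x³) · x⁵    [product of powers]
= x⁴·y⁻²⁷    [quotient of powers; product of powers]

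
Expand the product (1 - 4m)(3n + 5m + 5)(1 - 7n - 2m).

(1 - 4m)(3n + 5m + 5)(1 - 7n - 2m)
= (3n + 5m + 5 - 12mn - 20m² - 20m)(1 - 7n - 2m)    [distributive law]
= (3n - 15m + 5 - 12mn - 20m²)(1 - 7n - 2m)    [combine like terms]
= 3n - 21n² - 6mn - 15m + 105mn + 30m² + 5 - 35n - 10m - 12mn + 84mn² + 24m²n - 20m² + 140m²n + 40m³    [distributive law]
= -32n - 21n² + 87mn - 25m + 10m² + 5 + 84mn² + 164m²n + 40m³    [combine like terms]

-32n - 21n² + 87mn - 25m + 10m² + 5 + 84mn² + 164m²n + 40m³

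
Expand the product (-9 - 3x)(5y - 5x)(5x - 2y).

(-9 - 3x)(5y - 5x)(5x - 2y)
= (-45y + 45x - 15xy + 15x²)(5x - 2y)    [distributive law]
= -225xy + 90y² + 225x² - 90xy - 75x²y + 30xy² + 75x³ - 30x²y    [distributive law]
= -315xy + 90y² + 225x² - 105x²y + 30xy² + 75x³    [combine like terms]

-315xy + 90y² + 225x² - 105x²y + 30xy² + 75x³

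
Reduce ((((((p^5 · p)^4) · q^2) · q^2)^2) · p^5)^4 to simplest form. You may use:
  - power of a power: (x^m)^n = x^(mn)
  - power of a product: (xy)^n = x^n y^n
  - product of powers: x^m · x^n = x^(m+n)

p^212q^32

((((((p^5 · p)^4) · q^2) · q^2)^2) · p^5)^4
= ((((((p^5 · p)^4) · q^2) · q^2)^2)^4) · ((p^5)^4)    [power of a product]
= (((((p^5 · p)^4) · q^2) · q^2)^8) · ((p^5)^4)    [power of a power]
= (((((p^5 · p)^4) · q^2)^8) · ((q^2)^8)) · ((p^5)^4)    [power of a product]
= (((((p^5 · p)^4)^8) · ((q^2)^8)) · ((q^2)^8)) · ((p^5)^4)    [power of a product]
= ((((p^5 · p)^32) · ((q^2)^8)) · ((q^2)^8)) · ((p^5)^4)    [power of a power]
= (((((p^5)^32) · (p^32)) · ((q^2)^8)) · ((q^2)^8)) · ((p^5)^4)    [power of a product]
= (((p^160 · (p^32)) · ((q^2)^8)) · ((q^2)^8)) · ((p^5)^4)    [power of a power]
= ((p^192 · ((q^2)^8)) · ((q^2)^8)) · ((p^5)^4)    [product of powers]
= ((p^192 · q^16) · ((q^2)^8)) · ((p^5)^4)    [power of a power]
= ((p^192 · q^16) · q^16) · ((p^5)^4)    [power of a power]
= ((p^192 · q^16) · q^16) · p^20    [power of a power]
= p^212q^32    [product of powers]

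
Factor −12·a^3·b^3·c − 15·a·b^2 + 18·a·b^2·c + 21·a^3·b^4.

3·a·b^2(−4·a^2·b·c − 5 + 6·c + 7·a^2·b^2)

−12·a^3·b^3·c − 15·a·b^2 + 18·a·b^2·c + 21·a^3·b^4
= 3(−4·a^3·b^3·c − 5·a·b^2 + 6·a·b^2·c + 7·a^3·b^4)    [factor out 3]
= 3·a·b^2(−4·a^2·b·c − 5 + 6·c + 7·a^2·b^2)    [factor out a·b^2]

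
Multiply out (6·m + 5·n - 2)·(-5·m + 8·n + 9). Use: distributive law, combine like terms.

-30·m^2 + 23·m·n + 64·m + 40·n^2 + 29·n - 18

(6·m + 5·n - 2)·(-5·m + 8·n + 9)
= -30·m^2 + 48·m·n + 54·m - 25·m·n + 40·n^2 + 45·n + 10·m - 16·n - 18    [distributive law]
= -30·m^2 + 23·m·n + 64·m + 40·n^2 + 29·n - 18    [combine like terms]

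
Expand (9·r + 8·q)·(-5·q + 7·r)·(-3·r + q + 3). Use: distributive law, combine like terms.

30·q·r^2 + 131·q^2·r + 33·q·r - 189·r^3 + 189·r^2 - 40·q^3 - 120·q^2

(9·r + 8·q)·(-5·q + 7·r)·(-3·r + q + 3)
= (-45·q·r + 63·r^2 - 40·q^2 + 56·q·r)·(-3·r + q + 3)    [distributive law]
= (11·q·r + 63·r^2 - 40·q^2)·(-3·r + q + 3)    [combine like terms]
= -33·q·r^2 + 11·q^2·r + 33·q·r - 189·r^3 + 63·q·r^2 + 189·r^2 + 120·q^2·r - 40·q^3 - 120·q^2    [distributive law]
= 30·q·r^2 + 131·q^2·r + 33·q·r - 189·r^3 + 189·r^2 - 40·q^3 - 120·q^2    [combine like terms]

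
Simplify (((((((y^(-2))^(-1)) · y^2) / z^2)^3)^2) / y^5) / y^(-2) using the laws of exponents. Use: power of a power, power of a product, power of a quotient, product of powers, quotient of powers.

y^21z^(-12)

(((((((y^(-2))^(-1)) · y^2) / z^2)^3)^2) / y^5) / y^(-2)
= ((((((y^(-2))^(-1)) · y^2) / z^2)^6) / y^5) / y^(-2)    [power of a power]
= ((((((y^(-2))^(-1)) · y^2)^6) / ((z^2)^6)) / y^5) / y^(-2)    [power of a quotient]
= ((((((y^(-2))^(-1))^6) · ((y^2)^6)) / ((z^2)^6)) / y^5) / y^(-2)    [power of a product]
= (((((y^(-2))^(-6)) · ((y^2)^6)) / ((z^2)^6)) / y^5) / y^(-2)    [power of a power]
= (((y^12 · ((y^2)^6)) / ((z^2)^6)) / y^5) / y^(-2)    [power of a power]
= (((y^12 · y^12) / ((z^2)^6)) / y^5) / y^(-2)    [power of a power]
= ((y^24 / ((z^2)^6)) / y^5) / y^(-2)    [product of powers]
= ((y^24 / z^12) / y^5) / y^(-2)    [power of a power]
= y^21z^(-12)    [quotient of powers; product of powers]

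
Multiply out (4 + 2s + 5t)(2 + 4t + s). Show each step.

(4 + 2s + 5t)(2 + 4t + s)
= 8 + 16t + 4s + 4s + 8st + 2s² + 10t + 20t² + 5st    [distributive law]
= 8 + 26t + 8s + 13st + 2s² + 20t²    [combine like terms]

8 + 26t + 8s + 13st + 2s² + 20t²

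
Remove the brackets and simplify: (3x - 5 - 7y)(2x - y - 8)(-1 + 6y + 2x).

-74x^2 + 2x^2y + 12x^3 - 65xy - 88xy^2 + 114x + 179y + 359y^2 - 40 + 42y^3

(3x - 5 - 7y)(2x - y - 8)(-1 + 6y + 2x)
= (6x^2 - 3xy - 24x - 10x + 5y + 40 - 14xy + 7y^2 + 56y)(-1 + 6y + 2x)    [distributive law]
= (6x^2 - 17xy - 34x + 61y + 40 + 7y^2)(-1 + 6y + 2x)    [combine like terms]
= -6x^2 + 36x^2y + 12x^3 + 17xy - 102xy^2 - 34x^2y + 34x - 204xy - 68x^2 - 61y + 366y^2 + 122xy - 40 + 240y + 80x - 7y^2 + 42y^3 + 14xy^2    [distributive law]
= -74x^2 + 2x^2y + 12x^3 - 65xy - 88xy^2 + 114x + 179y + 359y^2 - 40 + 42y^3    [combine like terms]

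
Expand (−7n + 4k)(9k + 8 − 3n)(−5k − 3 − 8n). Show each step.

(−7n + 4k)(9k + 8 − 3n)(−5k − 3 − 8n)
= (−63kn − 56n + 21n^2 + 36k^2 + 32k − 12kn)(−5k − 3 − 8n)    [distributive law]
= (−75kn − 56n + 21n^2 + 36k^2 + 32k)(−5k − 3 − 8n)    [combine like terms]
= 375k^2n + 225kn + 600kn^2 + 280kn + 168n + 448n^2 − 105kn^2 − 63n^2 − 168n^3 − 180k^3 − 108k^2 − 288k^2n − 160k^2 − 96k − 256kn    [distributive law]
= 87k^2n + 249kn + 495kn^2 + 168n + 385n^2 − 168n^3 − 180k^3 − 268k^2 − 96k    [combine like terms]

87k^2n + 249kn + 495kn^2 + 168n + 385n^2 − 168n^3 − 180k^3 − 268k^2 − 96k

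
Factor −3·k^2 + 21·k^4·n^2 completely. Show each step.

3·k^2(−1 + 7·k^2·n^2)

−3·k^2 + 21·k^4·n^2
= 3(−k^2 + 7·k^4·n^2)    [factor out 3]
= 3·k^2(−1 + 7·k^2·n^2)    [factor out k^2]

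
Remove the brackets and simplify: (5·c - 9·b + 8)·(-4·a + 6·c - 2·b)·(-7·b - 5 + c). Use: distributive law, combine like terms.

(5·c - 9·b + 8)·(-4·a + 6·c - 2·b)·(-7·b - 5 + c)
= (-20·a·c + 30·c² - 10·b·c + 36·a·b - 54·b·c + 18·b² - 32·a + 48·c - 16·b)·(-7·b - 5 + c)    [distributive law]
= (-20·a·c + 30·c² - 64·b·c + 36·a·b + 18·b² - 32·a + 48·c - 16·b)·(-7·b - 5 + c)    [combine like terms]
= 140·a·b·c + 100·a·c - 20·a·c² - 210·b·c² - 150·c² + 30·c³ + 448·b²·c + 320·b·c - 64·b·c² - 252·a·b² - 180·a·b + 36·a·b·c - 126·b³ - 90·b² + 18·b²·c + 224·a·b + 160·a - 32·a·c - 336·b·c - 240·c + 48·c² + 112·b² + 80·b - 16·b·c    [distributive law]
= 176·a·b·c + 68·a·c - 20·a·c² - 274·b·c² - 102·c² + 30·c³ + 466·b²·c - 32·b·c - 252·a·b² + 44·a·b - 126·b³ + 22·b² + 160·a - 240·c + 80·b    [combine like terms]

176·a·b·c + 68·a·c - 20·a·c² - 274·b·c² - 102·c² + 30·c³ + 466·b²·c - 32·b·c - 252·a·b² + 44·a·b - 126·b³ + 22·b² + 160·a - 240·c + 80·b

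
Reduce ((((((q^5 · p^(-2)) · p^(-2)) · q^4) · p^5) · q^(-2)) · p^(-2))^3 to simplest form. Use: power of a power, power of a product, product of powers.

((((((q^5 · p^(-2)) · p^(-2)) · q^4) · p^5) · q^(-2)) · p^(-2))^3
= ((((((q^5 · p^(-2)) · p^(-2)) · q^4) · p^5) · q^(-2))^3) · ((p^(-2))^3)    [power of a product]
= ((((((q^5 · p^(-2)) · p^(-2)) · q^4) · p^5)^3) · ((q^(-2))^3)) · ((p^(-2))^3)    [power of a product]
= ((((((q^5 · p^(-2)) · p^(-2)) · q^4)^3) · ((p^5)^3)) · ((q^(-2))^3)) · ((p^(-2))^3)    [power of a product]
= ((((((q^5 · p^(-2)) · p^(-2))^3) · ((q^4)^3)) · ((p^5)^3)) · ((q^(-2))^3)) · ((p^(-2))^3)    [power of a product]
= ((((((q^5 · p^(-2))^3) · ((p^(-2))^3)) · ((q^4)^3)) · ((p^5)^3)) · ((q^(-2))^3)) · ((p^(-2))^3)    [power of a product]
= (((((((q^5)^3) · ((p^(-2))^3)) · ((p^(-2))^3)) · ((q^4)^3)) · ((p^5)^3)) · ((q^(-2))^3)) · ((p^(-2))^3)    [power of a product]
= (((((q^15 · ((p^(-2))^3)) · ((p^(-2))^3)) · ((q^4)^3)) · ((p^5)^3)) · ((q^(-2))^3)) · ((p^(-2))^3)    [power of a power]
= (((((q^15 · p^(-6)) · ((p^(-2))^3)) · ((q^4)^3)) · ((p^5)^3)) · ((q^(-2))^3)) · ((p^(-2))^3)    [power of a power]
= (((((q^15 · p^(-6)) · p^(-6)) · ((q^4)^3)) · ((p^5)^3)) · ((q^(-2))^3)) · ((p^(-2))^3)    [power of a power]
= (((((q^15 · p^(-6)) · p^(-6)) · q^12) · ((p^5)^3)) · ((q^(-2))^3)) · ((p^(-2))^3)    [power of a power]
= (((((q^15 · p^(-6)) · p^(-6)) · q^12) · p^15) · ((q^(-2))^3)) · ((p^(-2))^3)    [power of a power]
= (((((q^15 · p^(-6)) · p^(-6)) · q^12) · p^15) · q^(-6)) · ((p^(-2))^3)    [power of a power]
= (((((q^15 · p^(-6)) · p^(-6)) · q^12) · p^15) · q^(-6)) · p^(-6)    [power of a power]
= p^(-3)q^21    [product of powers]

p^(-3)q^21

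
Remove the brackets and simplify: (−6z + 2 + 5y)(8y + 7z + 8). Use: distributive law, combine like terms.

−13yz − 42z^2 − 34z + 56y + 16 + 40y^2

(−6z + 2 + 5y)(8y + 7z + 8)
= −48yz − 42z^2 − 48z + 16y + 14z + 16 + 40y^2 + 35yz + 40y    [distributive law]
= −13yz − 42z^2 − 34z + 56y + 16 + 40y^2    [combine like terms]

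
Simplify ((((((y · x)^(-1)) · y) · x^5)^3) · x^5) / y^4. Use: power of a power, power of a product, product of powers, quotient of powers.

((((((y · x)^(-1)) · y) · x^5)^3) · x^5) / y^4
= ((((((y · x)^(-1)) · y)^3) · ((x^5)^3)) · x^5) / y^4    [power of a product]
= ((((((y · x)^(-1))^3) · (y^3)) · ((x^5)^3)) · x^5) / y^4    [power of a product]
= (((((y · x)^(-3)) · (y^3)) · ((x^5)^3)) · x^5) / y^4    [power of a power]
= (((((y^(-3)) · (x^(-3))) · (y^3)) · ((x^5)^3)) · x^5) / y^4    [power of a product]
= ((((y^(-3) · x^(-3)) · y^3) · x^15) · x^5) / y^4    [power of a power]
= x^17·y^(-4)    [quotient of powers; product of powers]

x^17·y^(-4)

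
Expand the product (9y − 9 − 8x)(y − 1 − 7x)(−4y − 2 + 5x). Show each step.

−36y³ + 54y² + 329xy² − 232xy − 579x²y − 18 − 97x + 243x² + 280x³

(9y − 9 − 8x)(y − 1 − 7x)(−4y − 2 + 5x)
= (9y² − 9y − 63xy − 9y + 9 + 63x − 8xy + 8x + 56x²)(−4y − 2 + 5x)    [distributive law]
= (9y² − 18y − 71xy + 9 + 71x + 56x²)(−4y − 2 + 5x)    [combine like terms]
= −36y³ − 18y² + 45xy² + 72y² + 36y − 90xy + 284xy² + 142xy − 355x²y − 36y − 18 + 45x − 284xy − 142x + 355x² − 224x²y − 112x² + 280x³    [distributive law]
= −36y³ + 54y² + 329xy² − 232xy − 579x²y − 18 − 97x + 243x² + 280x³    [combine like terms]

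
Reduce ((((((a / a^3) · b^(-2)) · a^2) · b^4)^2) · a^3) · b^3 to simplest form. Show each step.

a^3b^7

((((((a / a^3) · b^(-2)) · a^2) · b^4)^2) · a^3) · b^3
= ((((((a / a^3) · b^(-2)) · a^2)^2) · ((b^4)^2)) · a^3) · b^3    [power of a product]
= ((((((a / a^3) · b^(-2))^2) · ((a^2)^2)) · ((b^4)^2)) · a^3) · b^3    [power of a product]
= ((((((a / a^3)^2) · ((b^(-2))^2)) · ((a^2)^2)) · ((b^4)^2)) · a^3) · b^3    [power of a product]
= ((((((a^2) / ((a^3)^2)) · ((b^(-2))^2)) · ((a^2)^2)) · ((b^4)^2)) · a^3) · b^3    [power of a quotient]
= (((((a^2 / a^6) · ((b^(-2))^2)) · ((a^2)^2)) · ((b^4)^2)) · a^3) · b^3    [power of a power]
= ((((a^(-4) · ((b^(-2))^2)) · ((a^2)^2)) · ((b^4)^2)) · a^3) · b^3    [quotient of powers]
= ((((a^(-4) · b^(-4)) · ((a^2)^2)) · ((b^4)^2)) · a^3) · b^3    [power of a power]
= ((((a^(-4) · b^(-4)) · a^4) · ((b^4)^2)) · a^3) · b^3    [power of a power]
= ((((a^(-4) · b^(-4)) · a^4) · b^8) · a^3) · b^3    [power of a power]
= a^3b^7    [product of powers]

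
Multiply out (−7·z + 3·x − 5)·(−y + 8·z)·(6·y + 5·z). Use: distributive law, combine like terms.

42·y^2·z − 301·y·z^2 − 280·z^3 − 18·x·y^2 + 129·x·y·z + 120·x·z^2 + 30·y^2 − 215·y·z − 200·z^2

(−7·z + 3·x − 5)·(−y + 8·z)·(6·y + 5·z)
= (7·y·z − 56·z^2 − 3·x·y + 24·x·z + 5·y − 40·z)·(6·y + 5·z)    [distributive law]
= 42·y^2·z + 35·y·z^2 − 336·y·z^2 − 280·z^3 − 18·x·y^2 − 15·x·y·z + 144·x·y·z + 120·x·z^2 + 30·y^2 + 25·y·z − 240·y·z − 200·z^2    [distributive law]
= 42·y^2·z − 301·y·z^2 − 280·z^3 − 18·x·y^2 + 129·x·y·z + 120·x·z^2 + 30·y^2 − 215·y·z − 200·z^2    [combine like terms]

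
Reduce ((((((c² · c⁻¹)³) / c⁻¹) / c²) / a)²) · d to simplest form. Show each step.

((((((c² · c⁻¹)³) / c⁻¹) / c²) / a)²) · d
= ((((((c² · c⁻¹)³) / c⁻¹) / c²)²) / (a²)) · d    [power of a quotient]
= ((((((c² · c⁻¹)³) / c⁻¹)²) / ((c²)²)) / (a²)) · d    [power of a quotient]
= ((((((c² · c⁻¹)³)²) / ((c⁻¹)²)) / ((c²)²)) / (a²)) · d    [power of a quotient]
= (((((c² · c⁻¹)⁶) / ((c⁻¹)²)) / ((c²)²)) / (a²)) · d    [power of a power]
= ((((((c²)⁶) · ((c⁻¹)⁶)) / ((c⁻¹)²)) / ((c²)²)) / (a²)) · d    [power of a product]
= ((((c¹² · ((c⁻¹)⁶)) / ((c⁻¹)²)) / ((c²)²)) / (a²)) · d    [power of a power]
= ((((c¹² · c⁻⁶) / ((c⁻¹)²)) / ((c²)²)) / (a²)) · d    [power of a power]
= (((c⁶ / ((c⁻¹)²)) / ((c²)²)) / (a²)) · d    [product of powers]
= (((c⁶ / c⁻²) / ((c²)²)) / (a²)) · d    [power of a power]
= ((c⁸ / ((c²)²)) / (a²)) · d    [quotient of powers]
= ((c⁸ / c⁴) / (a²)) · d    [power of a power]
= (c⁴ / (a²)) · d    [quotient of powers]
= a⁻²c⁴d    [quotient of powers]

a⁻²c⁴d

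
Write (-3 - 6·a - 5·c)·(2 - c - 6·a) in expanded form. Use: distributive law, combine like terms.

(-3 - 6·a - 5·c)·(2 - c - 6·a)
= -6 + 3·c + 18·a - 12·a + 6·a·c + 36·a² - 10·c + 5·c² + 30·a·c    [distributive law]
= -6 - 7·c + 6·a + 36·a·c + 36·a² + 5·c²    [combine like terms]

-6 - 7·c + 6·a + 36·a·c + 36·a² + 5·c²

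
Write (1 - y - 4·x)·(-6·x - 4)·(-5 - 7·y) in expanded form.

-50·x - 100·x·y + 20 + 8·y - 42·x·y^2 - 28·y^2 - 120·x^2 - 168·x^2·y

(1 - y - 4·x)·(-6·x - 4)·(-5 - 7·y)
= (-6·x - 4 + 6·x·y + 4·y + 24·x^2 + 16·x)·(-5 - 7·y)    [distributive law]
= (10·x - 4 + 6·x·y + 4·y + 24·x^2)·(-5 - 7·y)    [combine like terms]
= -50·x - 70·x·y + 20 + 28·y - 30·x·y - 42·x·y^2 - 20·y - 28·y^2 - 120·x^2 - 168·x^2·y    [distributive law]
= -50·x - 100·x·y + 20 + 8·y - 42·x·y^2 - 28·y^2 - 120·x^2 - 168·x^2·y    [combine like terms]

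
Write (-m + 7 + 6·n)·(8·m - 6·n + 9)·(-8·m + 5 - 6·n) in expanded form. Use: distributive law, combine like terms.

64·m^3 - 416·m^2 - 384·m^2·n - 108·m·n - 36·m·n^2 - 269·m - 318·n - 252·n^2 + 315 + 216·n^3

(-m + 7 + 6·n)·(8·m - 6·n + 9)·(-8·m + 5 - 6·n)
= (-8·m^2 + 6·m·n - 9·m + 56·m - 42·n + 63 + 48·m·n - 36·n^2 + 54·n)·(-8·m + 5 - 6·n)    [distributive law]
= (-8·m^2 + 54·m·n + 47·m + 12·n + 63 - 36·n^2)·(-8·m + 5 - 6·n)    [combine like terms]
= 64·m^3 - 40·m^2 + 48·m^2·n - 432·m^2·n + 270·m·n - 324·m·n^2 - 376·m^2 + 235·m - 282·m·n - 96·m·n + 60·n - 72·n^2 - 504·m + 315 - 378·n + 288·m·n^2 - 180·n^2 + 216·n^3    [distributive law]
= 64·m^3 - 416·m^2 - 384·m^2·n - 108·m·n - 36·m·n^2 - 269·m - 318·n - 252·n^2 + 315 + 216·n^3    [combine like terms]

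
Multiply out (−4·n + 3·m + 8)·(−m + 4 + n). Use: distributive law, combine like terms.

7·m·n − 8·n − 4·n^2 − 3·m^2 + 4·m + 32

(−4·n + 3·m + 8)·(−m + 4 + n)
= 4·m·n − 16·n − 4·n^2 − 3·m^2 + 12·m + 3·m·n − 8·m + 32 + 8·n    [distributive law]
= 7·m·n − 8·n − 4·n^2 − 3·m^2 + 4·m + 32    [combine like terms]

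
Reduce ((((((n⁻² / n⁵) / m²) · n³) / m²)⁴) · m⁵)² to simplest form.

((((((n⁻² / n⁵) / m²) · n³) / m²)⁴) · m⁵)²
= ((((((n⁻² / n⁵) / m²) · n³) / m²)⁴)²) · ((m⁵)²)    [power of a product]
= (((((n⁻² / n⁵) / m²) · n³) / m²)⁸) · ((m⁵)²)    [power of a power]
= (((((n⁻² / n⁵) / m²) · n³)⁸) / ((m²)⁸)) · ((m⁵)²)    [power of a quotient]
= (((((n⁻² / n⁵) / m²)⁸) · ((n³)⁸)) / ((m²)⁸)) · ((m⁵)²)    [power of a product]
= (((((n⁻² / n⁵)⁸) / ((m²)⁸)) · ((n³)⁸)) / ((m²)⁸)) · ((m⁵)²)    [power of a quotient]
= ((((((n⁻²)⁸) / ((n⁵)⁸)) / ((m²)⁸)) · ((n³)⁸)) / ((m²)⁸)) · ((m⁵)²)    [power of a quotient]
= ((((n⁻¹⁶ / ((n⁵)⁸)) / ((m²)⁸)) · ((n³)⁸)) / ((m²)⁸)) · ((m⁵)²)    [power of a power]
= ((((n⁻¹⁶ / n⁴⁰) / ((m²)⁸)) · ((n³)⁸)) / ((m²)⁸)) · ((m⁵)²)    [power of a power]
= (((n⁻⁵⁶ / ((m²)⁸)) · ((n³)⁸)) / ((m²)⁸)) · ((m⁵)²)    [quotient of powers]
= (((n⁻⁵⁶ / m¹⁶) · ((n³)⁸)) / ((m²)⁸)) · ((m⁵)²)    [power of a power]
= (((n⁻⁵⁶ / m¹⁶) · n²⁴) / ((m²)⁸)) · ((m⁵)²)    [power of a power]
= (((n⁻⁵⁶ / m¹⁶) · n²⁴) / m¹⁶) · ((m⁵)²)    [power of a power]
= (((n⁻⁵⁶ / m¹⁶) · n²⁴) / m¹⁶) · m¹⁰    [power of a power]
= m⁻²²·n⁻³²    [quotient of powers; product of powers]

m⁻²²·n⁻³²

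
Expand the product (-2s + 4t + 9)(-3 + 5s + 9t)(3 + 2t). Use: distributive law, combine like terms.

153s + 108st - 30s² - 20s²t + 4st² + 153t + 246t² + 72t³ - 81

(-2s + 4t + 9)(-3 + 5s + 9t)(3 + 2t)
= (6s - 10s² - 18st - 12t + 20st + 36t² - 27 + 45s + 81t)(3 + 2t)    [distributive law]
= (51s - 10s² + 2st + 69t + 36t² - 27)(3 + 2t)    [combine like terms]
= 153s + 102st - 30s² - 20s²t + 6st + 4st² + 207t + 138t² + 108t² + 72t³ - 81 - 54t    [distributive law]
= 153s + 108st - 30s² - 20s²t + 4st² + 153t + 246t² + 72t³ - 81    [combine like terms]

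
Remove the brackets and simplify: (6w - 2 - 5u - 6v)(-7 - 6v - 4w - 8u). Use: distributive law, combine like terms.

(6w - 2 - 5u - 6v)(-7 - 6v - 4w - 8u)
= -42w - 36vw - 24w² - 48uw + 14 + 12v + 8w + 16u + 35u + 30uv + 20uw + 40u² + 42v + 36v² + 24vw + 48uv    [distributive law]
= -34w - 12vw - 24w² - 28uw + 14 + 54v + 51u + 78uv + 40u² + 36v²    [combine like terms]

-34w - 12vw - 24w² - 28uw + 14 + 54v + 51u + 78uv + 40u² + 36v²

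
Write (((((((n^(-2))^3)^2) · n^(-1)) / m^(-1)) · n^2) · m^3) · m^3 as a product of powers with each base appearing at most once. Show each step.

m^7·n^(-11)

(((((((n^(-2))^3)^2) · n^(-1)) / m^(-1)) · n^2) · m^3) · m^3
= ((((((n^(-2))^6) · n^(-1)) / m^(-1)) · n^2) · m^3) · m^3    [power of a power]
= ((((n^(-12) · n^(-1)) / m^(-1)) · n^2) · m^3) · m^3    [power of a power]
= (((n^(-13) / m^(-1)) · n^2) · m^3) · m^3    [product of powers]
= m^7·n^(-11)    [quotient of powers; product of powers]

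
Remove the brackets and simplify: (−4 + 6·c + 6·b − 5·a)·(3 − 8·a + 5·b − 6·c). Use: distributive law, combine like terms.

−12 + 17·a − 2·b + 42·c − 18·a·c − 6·b·c − 36·c² − 73·a·b + 30·b² + 40·a²

(−4 + 6·c + 6·b − 5·a)·(3 − 8·a + 5·b − 6·c)
= −12 + 32·a − 20·b + 24·c + 18·c − 48·a·c + 30·b·c − 36·c² + 18·b − 48·a·b + 30·b² − 36·b·c − 15·a + 40·a² − 25·a·b + 30·a·c    [distributive law]
= −12 + 17·a − 2·b + 42·c − 18·a·c − 6·b·c − 36·c² − 73·a·b + 30·b² + 40·a²    [combine like terms]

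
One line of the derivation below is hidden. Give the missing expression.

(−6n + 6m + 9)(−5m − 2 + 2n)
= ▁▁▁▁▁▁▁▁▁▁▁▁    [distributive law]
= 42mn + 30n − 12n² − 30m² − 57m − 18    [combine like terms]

By distributive law:

30mn + 12n − 12n² − 30m² − 12m + 12mn − 45m − 18 + 18n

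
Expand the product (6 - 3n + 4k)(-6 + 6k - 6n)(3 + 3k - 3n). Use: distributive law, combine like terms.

(6 - 3n + 4k)(-6 + 6k - 6n)(3 + 3k - 3n)
= (-36 + 36k - 36n + 18n - 18kn + 18n^2 - 24k + 24k^2 - 24kn)(3 + 3k - 3n)    [distributive law]
= (-36 + 12k - 18n - 42kn + 18n^2 + 24k^2)(3 + 3k - 3n)    [combine like terms]
= -108 - 108k + 108n + 36k + 36k^2 - 36kn - 54n - 54kn + 54n^2 - 126kn - 126k^2n + 126kn^2 + 54n^2 + 54kn^2 - 54n^3 + 72k^2 + 72k^3 - 72k^2n    [distributive law]
= -108 - 72k + 54n + 108k^2 - 216kn + 108n^2 - 198k^2n + 180kn^2 - 54n^3 + 72k^3    [combine like terms]

-108 - 72k + 54n + 108k^2 - 216kn + 108n^2 - 198k^2n + 180kn^2 - 54n^3 + 72k^3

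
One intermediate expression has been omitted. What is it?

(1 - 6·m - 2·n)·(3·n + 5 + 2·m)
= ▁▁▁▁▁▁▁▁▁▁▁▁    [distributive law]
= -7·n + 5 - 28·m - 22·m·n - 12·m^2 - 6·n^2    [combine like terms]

After distributive law, the bracketed line is:

3·n + 5 + 2·m - 18·m·n - 30·m - 12·m^2 - 6·n^2 - 10·n - 4·m·n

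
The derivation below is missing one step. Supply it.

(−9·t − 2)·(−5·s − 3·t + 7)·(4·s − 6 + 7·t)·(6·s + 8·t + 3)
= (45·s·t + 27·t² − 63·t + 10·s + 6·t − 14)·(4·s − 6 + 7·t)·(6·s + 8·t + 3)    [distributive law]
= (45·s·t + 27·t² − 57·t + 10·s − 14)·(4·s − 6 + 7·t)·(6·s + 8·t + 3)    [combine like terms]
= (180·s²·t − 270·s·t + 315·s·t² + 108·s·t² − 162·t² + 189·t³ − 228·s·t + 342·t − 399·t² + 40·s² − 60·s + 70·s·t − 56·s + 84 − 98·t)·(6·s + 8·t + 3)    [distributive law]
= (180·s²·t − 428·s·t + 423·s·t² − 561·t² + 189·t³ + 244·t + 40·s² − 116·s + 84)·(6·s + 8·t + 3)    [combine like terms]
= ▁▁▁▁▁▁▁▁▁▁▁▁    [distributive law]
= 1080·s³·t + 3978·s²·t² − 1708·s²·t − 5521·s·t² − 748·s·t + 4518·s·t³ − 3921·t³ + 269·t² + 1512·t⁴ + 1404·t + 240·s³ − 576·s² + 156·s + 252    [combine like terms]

Applying distributive law to the line above:

1080·s³·t + 1440·s²·t² + 540·s²·t − 2568·s²·t − 3424·s·t² − 1284·s·t + 2538·s²·t² + 3384·s·t³ + 1269·s·t² − 3366·s·t² − 4488·t³ − 1683·t² + 1134·s·t³ + 1512·t⁴ + 567·t³ + 1464·s·t + 1952·t² + 732·t + 240·s³ + 320·s²·t + 120·s² − 696·s² − 928·s·t − 348·s + 504·s + 672·t + 252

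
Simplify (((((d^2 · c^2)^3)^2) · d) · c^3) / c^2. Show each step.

(((((d^2 · c^2)^3)^2) · d) · c^3) / c^2
= ((((d^2 · c^2)^6) · d) · c^3) / c^2    [power of a power]
= (((((d^2)^6) · ((c^2)^6)) · d) · c^3) / c^2    [power of a product]
= (((d^12 · ((c^2)^6)) · d) · c^3) / c^2    [power of a power]
= (((d^12 · c^12) · d) · c^3) / c^2    [power of a power]
= c^13d^13    [quotient of powers; product of powers]

c^13d^13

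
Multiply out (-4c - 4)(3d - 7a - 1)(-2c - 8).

24c^2d + 120cd - 56ac^2 - 280ac - 8c^2 - 40c + 96d - 224a - 32

(-4c - 4)(3d - 7a - 1)(-2c - 8)
= (-12cd + 28ac + 4c - 12d + 28a + 4)(-2c - 8)    [distributive law]
= 24c^2d + 96cd - 56ac^2 - 224ac - 8c^2 - 32c + 24cd + 96d - 56ac - 224a - 8c - 32    [distributive law]
= 24c^2d + 120cd - 56ac^2 - 280ac - 8c^2 - 40c + 96d - 224a - 32    [combine like terms]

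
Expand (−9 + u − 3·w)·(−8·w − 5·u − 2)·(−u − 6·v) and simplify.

−78·u·w − 468·v·w − 43·u² − 258·u·v − 18·u − 108·v − 7·u²·w − 42·u·v·w + 5·u³ + 30·u²·v − 24·u·w² − 144·v·w²

(−9 + u − 3·w)·(−8·w − 5·u − 2)·(−u − 6·v)
= (72·w + 45·u + 18 − 8·u·w − 5·u² − 2·u + 24·w² + 15·u·w + 6·w)·(−u − 6·v)    [distributive law]
= (78·w + 43·u + 18 + 7·u·w − 5·u² + 24·w²)·(−u − 6·v)    [combine like terms]
= −78·u·w − 468·v·w − 43·u² − 258·u·v − 18·u − 108·v − 7·u²·w − 42·u·v·w + 5·u³ + 30·u²·v − 24·u·w² − 144·v·w²    [distributive law]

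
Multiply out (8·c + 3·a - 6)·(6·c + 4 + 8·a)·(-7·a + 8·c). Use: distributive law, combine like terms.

320·a·c^2 + 384·c^3 - 260·a·c - 32·c^2 - 382·a^2·c + 252·a^2 - 168·a^3 + 168·a - 192·c

(8·c + 3·a - 6)·(6·c + 4 + 8·a)·(-7·a + 8·c)
= (48·c^2 + 32·c + 64·a·c + 18·a·c + 12·a + 24·a^2 - 36·c - 24 - 48·a)·(-7·a + 8·c)    [distributive law]
= (48·c^2 - 4·c + 82·a·c - 36·a + 24·a^2 - 24)·(-7·a + 8·c)    [combine like terms]
= -336·a·c^2 + 384·c^3 + 28·a·c - 32·c^2 - 574·a^2·c + 656·a·c^2 + 252·a^2 - 288·a·c - 168·a^3 + 192·a^2·c + 168·a - 192·c    [distributive law]
= 320·a·c^2 + 384·c^3 - 260·a·c - 32·c^2 - 382·a^2·c + 252·a^2 - 168·a^3 + 168·a - 192·c    [combine like terms]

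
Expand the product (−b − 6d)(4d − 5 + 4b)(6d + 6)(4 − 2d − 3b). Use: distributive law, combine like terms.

−504bd^2 + 768bd^3 + 552b^2d^2 − 1152bd + 366b^2d + 120b − 186b^2 + 72b^3d + 72b^3 − 648d^3 + 288d^4 − 216d^2 + 720d

(−b − 6d)(4d − 5 + 4b)(6d + 6)(4 − 2d − 3b)
= (−4bd + 5b − 4b^2 − 24d^2 + 30d − 24bd)(6d + 6)(4 − 2d − 3b)    [distributive law]
= (−28bd + 5b − 4b^2 − 24d^2 + 30d)(6d + 6)(4 − 2d − 3b)    [combine like terms]
= (−168bd^2 − 168bd + 30bd + 30b − 24b^2d − 24b^2 − 144d^3 − 144d^2 + 180d^2 + 180d)(4 − 2d − 3b)    [distributive law]
= (−168bd^2 − 138bd + 30b − 24b^2d − 24b^2 − 144d^3 + 36d^2 + 180d)(4 − 2d − 3b)    [combine like terms]
= −672bd^2 + 336bd^3 + 504b^2d^2 − 552bd + 276bd^2 + 414b^2d + 120b − 60bd − 90b^2 − 96b^2d + 48b^2d^2 + 72b^3d − 96b^2 + 48b^2d + 72b^3 − 576d^3 + 288d^4 + 432bd^3 + 144d^2 − 72d^3 − 108bd^2 + 720d − 360d^2 − 540bd    [distributive law]
= −504bd^2 + 768bd^3 + 552b^2d^2 − 1152bd + 366b^2d + 120b − 186b^2 + 72b^3d + 72b^3 − 648d^3 + 288d^4 − 216d^2 + 720d    [combine like terms]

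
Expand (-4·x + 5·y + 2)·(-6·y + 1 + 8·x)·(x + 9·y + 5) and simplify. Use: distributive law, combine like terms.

-224·x^2·y + 546·x·y^2 + 421·x·y - 148·x^2 + 62·x - 32·x^3 - 270·y^3 - 213·y^2 - 17·y + 10

(-4·x + 5·y + 2)·(-6·y + 1 + 8·x)·(x + 9·y + 5)
= (24·x·y - 4·x - 32·x^2 - 30·y^2 + 5·y + 40·x·y - 12·y + 2 + 16·x)·(x + 9·y + 5)    [distributive law]
= (64·x·y + 12·x - 32·x^2 - 30·y^2 - 7·y + 2)·(x + 9·y + 5)    [combine like terms]
= 64·x^2·y + 576·x·y^2 + 320·x·y + 12·x^2 + 108·x·y + 60·x - 32·x^3 - 288·x^2·y - 160·x^2 - 30·x·y^2 - 270·y^3 - 150·y^2 - 7·x·y - 63·y^2 - 35·y + 2·x + 18·y + 10    [distributive law]
= -224·x^2·y + 546·x·y^2 + 421·x·y - 148·x^2 + 62·x - 32·x^3 - 270·y^3 - 213·y^2 - 17·y + 10    [combine like terms]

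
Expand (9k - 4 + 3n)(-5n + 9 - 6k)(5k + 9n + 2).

-801k²n - 642kn² + 1054kn + 417k² + 30k - 270k³ + 393n² - 230n - 72 - 135n³

(9k - 4 + 3n)(-5n + 9 - 6k)(5k + 9n + 2)
= (-45kn + 81k - 54k² + 20n - 36 + 24k - 15n² + 27n - 18kn)(5k + 9n + 2)    [distributive law]
= (-63kn + 105k - 54k² + 47n - 36 - 15n²)(5k + 9n + 2)    [combine like terms]
= -315k²n - 567kn² - 126kn + 525k² + 945kn + 210k - 270k³ - 486k²n - 108k² + 235kn + 423n² + 94n - 180k - 324n - 72 - 75kn² - 135n³ - 30n²    [distributive law]
= -801k²n - 642kn² + 1054kn + 417k² + 30k - 270k³ + 393n² - 230n - 72 - 135n³    [combine like terms]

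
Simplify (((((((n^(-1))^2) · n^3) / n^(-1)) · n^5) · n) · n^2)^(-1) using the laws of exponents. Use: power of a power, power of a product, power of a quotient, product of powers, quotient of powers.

n^(-10)

(((((((n^(-1))^2) · n^3) / n^(-1)) · n^5) · n) · n^2)^(-1)
= (((((((n^(-1))^2) · n^3) / n^(-1)) · n^5) · n)^(-1)) · ((n^2)^(-1))    [power of a product]
= (((((((n^(-1))^2) · n^3) / n^(-1)) · n^5)^(-1)) · (n^(-1))) · ((n^2)^(-1))    [power of a product]
= (((((((n^(-1))^2) · n^3) / n^(-1))^(-1)) · ((n^5)^(-1))) · (n^(-1))) · ((n^2)^(-1))    [power of a product]
= (((((((n^(-1))^2) · n^3)^(-1)) / ((n^(-1))^(-1))) · ((n^5)^(-1))) · (n^(-1))) · ((n^2)^(-1))    [power of a quotient]
= (((((((n^(-1))^2)^(-1)) · ((n^3)^(-1))) / ((n^(-1))^(-1))) · ((n^5)^(-1))) · (n^(-1))) · ((n^2)^(-1))    [power of a product]
= ((((((n^(-1))^(-2)) · ((n^3)^(-1))) / ((n^(-1))^(-1))) · ((n^5)^(-1))) · (n^(-1))) · ((n^2)^(-1))    [power of a power]
= ((((n^2 · ((n^3)^(-1))) / ((n^(-1))^(-1))) · ((n^5)^(-1))) · (n^(-1))) · ((n^2)^(-1))    [power of a power]
= ((((n^2 · n^(-3)) / ((n^(-1))^(-1))) · ((n^5)^(-1))) · (n^(-1))) · ((n^2)^(-1))    [power of a power]
= (((n^(-1) / ((n^(-1))^(-1))) · ((n^5)^(-1))) · (n^(-1))) · ((n^2)^(-1))    [product of powers]
= (((n^(-1) / n) · ((n^5)^(-1))) · (n^(-1))) · ((n^2)^(-1))    [power of a power]
= ((n^(-2) · ((n^5)^(-1))) · (n^(-1))) · ((n^2)^(-1))    [quotient of powers]
= ((n^(-2) · n^(-5)) · (n^(-1))) · ((n^2)^(-1))    [power of a power]
= (n^(-7) · (n^(-1))) · ((n^2)^(-1))    [product of powers]
= n^(-8) · ((n^2)^(-1))    [product of powers]
= n^(-8) · n^(-2)    [power of a power]
= n^(-10)    [product of powers]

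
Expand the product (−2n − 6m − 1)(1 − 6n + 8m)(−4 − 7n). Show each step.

−9n − 76n^2 − 84n^3 + 18mn − 140mn^2 + 56m + 192m^2 + 336m^2n + 4

(−2n − 6m − 1)(1 − 6n + 8m)(−4 − 7n)
= (−2n + 12n^2 − 16mn − 6m + 36mn − 48m^2 − 1 + 6n − 8m)(−4 − 7n)    [distributive law]
= (4n + 12n^2 + 20mn − 14m − 48m^2 − 1)(−4 − 7n)    [combine like terms]
= −16n − 28n^2 − 48n^2 − 84n^3 − 80mn − 140mn^2 + 56m + 98mn + 192m^2 + 336m^2n + 4 + 7n    [distributive law]
= −9n − 76n^2 − 84n^3 + 18mn − 140mn^2 + 56m + 192m^2 + 336m^2n + 4    [combine like terms]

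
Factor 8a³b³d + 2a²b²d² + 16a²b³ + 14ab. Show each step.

2ab(4a²b²d + abd² + 8ab² + 7)

8a³b³d + 2a²b²d² + 16a²b³ + 14ab
= 2(4a³b³d + a²b²d² + 8a²b³ + 7ab)    [factor out 2]
= 2ab(4a²b²d + abd² + 8ab² + 7)    [factor out ab]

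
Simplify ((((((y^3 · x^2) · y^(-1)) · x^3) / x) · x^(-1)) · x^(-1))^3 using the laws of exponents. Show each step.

x^6·y^6

((((((y^3 · x^2) · y^(-1)) · x^3) / x) · x^(-1)) · x^(-1))^3
= ((((((y^3 · x^2) · y^(-1)) · x^3) / x) · x^(-1))^3) · ((x^(-1))^3)    [power of a product]
= ((((((y^3 · x^2) · y^(-1)) · x^3) / x)^3) · ((x^(-1))^3)) · ((x^(-1))^3)    [power of a product]
= ((((((y^3 · x^2) · y^(-1)) · x^3)^3) / (x^3)) · ((x^(-1))^3)) · ((x^(-1))^3)    [power of a quotient]
= ((((((y^3 · x^2) · y^(-1))^3) · ((x^3)^3)) / (x^3)) · ((x^(-1))^3)) · ((x^(-1))^3)    [power of a product]
= ((((((y^3 · x^2)^3) · ((y^(-1))^3)) · ((x^3)^3)) / (x^3)) · ((x^(-1))^3)) · ((x^(-1))^3)    [power of a product]
= (((((((y^3)^3) · ((x^2)^3)) · ((y^(-1))^3)) · ((x^3)^3)) / (x^3)) · ((x^(-1))^3)) · ((x^(-1))^3)    [power of a product]
= (((((y^9 · ((x^2)^3)) · ((y^(-1))^3)) · ((x^3)^3)) / (x^3)) · ((x^(-1))^3)) · ((x^(-1))^3)    [power of a power]
= (((((y^9 · x^6) · ((y^(-1))^3)) · ((x^3)^3)) / (x^3)) · ((x^(-1))^3)) · ((x^(-1))^3)    [power of a power]
= (((((y^9 · x^6) · y^(-3)) · ((x^3)^3)) / (x^3)) · ((x^(-1))^3)) · ((x^(-1))^3)    [power of a power]
= (((((y^9 · x^6) · y^(-3)) · x^9) / (x^3)) · ((x^(-1))^3)) · ((x^(-1))^3)    [power of a power]
= (((((y^9 · x^6) · y^(-3)) · x^9) / x^3) · x^(-3)) · ((x^(-1))^3)    [power of a power]
= (((((y^9 · x^6) · y^(-3)) · x^9) / x^3) · x^(-3)) · x^(-3)    [power of a power]
= x^6·y^6    [quotient of powers; product of powers]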